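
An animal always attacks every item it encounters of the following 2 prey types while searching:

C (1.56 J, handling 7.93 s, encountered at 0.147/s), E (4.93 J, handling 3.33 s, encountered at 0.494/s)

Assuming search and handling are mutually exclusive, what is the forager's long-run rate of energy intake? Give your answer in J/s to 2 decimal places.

R = Σλ_iE_i / (1 + Σλ_ih_i)
Numerator: 0.147×1.56 + 0.494×4.93 = 2.665
Denominator: 1 + 0.147×7.93 + 0.494×3.33 = 3.811
R = 2.665/3.811 = 0.6993 J/s

0.70 J/s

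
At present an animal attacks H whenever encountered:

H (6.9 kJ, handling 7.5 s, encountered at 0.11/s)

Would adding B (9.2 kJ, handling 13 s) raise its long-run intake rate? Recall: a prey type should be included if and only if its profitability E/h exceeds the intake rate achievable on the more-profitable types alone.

Yes

Intake rate on the current diet: R = (0.11×6.9) / (1 + 0.11×7.5) = 0.759/1.825 = 0.4159 kJ/s.
B: E/h = 9.2/13 = 0.7077 kJ/s.
0.7077 > 0.4159, so adding B raises the average — include it.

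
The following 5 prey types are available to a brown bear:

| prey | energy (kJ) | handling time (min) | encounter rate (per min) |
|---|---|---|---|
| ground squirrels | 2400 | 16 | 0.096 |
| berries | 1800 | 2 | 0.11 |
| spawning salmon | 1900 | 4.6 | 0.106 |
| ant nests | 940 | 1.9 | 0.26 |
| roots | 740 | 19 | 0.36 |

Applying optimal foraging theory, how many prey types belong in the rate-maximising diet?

3

E/h in descending order: berries 900, ant nests 495, spawning salmon 413, ground squirrels 150, roots 38.9 kJ/min. The optimal diet is the largest prefix of this list for which every included type satisfies E_i/h_i > R on the types above it.
Rate on top 1: 162.3. ant nests: 495 > 162.3 → include.
Rate on top 2: 258.1. spawning salmon: 413 > 258.1 → include.
Rate on top 3: 292.4. ground squirrels: 150 < 292.4 → exclude; stop.
Optimal diet: berries, ant nests, spawning salmon — 3 of 5 types.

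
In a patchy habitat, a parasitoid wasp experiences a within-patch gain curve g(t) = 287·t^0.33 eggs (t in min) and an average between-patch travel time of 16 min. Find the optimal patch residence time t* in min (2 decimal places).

7.88 min

Maximise g(t)/(T+t): set derivative to zero → g'(t)(T+t) = g(t).
g'(t) = 0.33·287·t^-0.67. Setting 0.33·287·t^-0.67 = 287·t^0.33/(16+t) gives 0.33(16+t) = t, so 0.67·t = 0.33×16.
t* = 0.33×16/0.67 = 7.881 min.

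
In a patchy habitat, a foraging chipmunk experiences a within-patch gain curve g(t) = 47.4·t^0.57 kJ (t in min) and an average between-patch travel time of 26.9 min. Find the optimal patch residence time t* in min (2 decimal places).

35.66 min

Maximise g(t)/(T+t): set derivative to zero → g'(t)(T+t) = g(t).
g'(t) = 0.57·47.4·t^-0.43. Setting 0.57·47.4·t^-0.43 = 47.4·t^0.57/(26.9+t) gives 0.57(26.9+t) = t, so 0.43·t = 0.57×26.9.
t* = 0.57×26.9/0.43 = 35.66 min.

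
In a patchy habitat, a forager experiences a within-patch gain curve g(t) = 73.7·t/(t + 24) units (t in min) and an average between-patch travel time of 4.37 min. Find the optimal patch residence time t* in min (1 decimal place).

By the marginal value theorem, leave when the instantaneous gain rate g'(t) equals the habitat-wide average g(t)/(T + t).
g'(t) = 73.7·24/(t + 24)². Setting 73.7·24/(t+24)² = 73.7t/[(t+24)(4.37+t)] gives 24(4.37+t) = t(t+24), so t² = 24×4.37 = 104.9.
t* = √104.9 = 10.24 min.

10.2 min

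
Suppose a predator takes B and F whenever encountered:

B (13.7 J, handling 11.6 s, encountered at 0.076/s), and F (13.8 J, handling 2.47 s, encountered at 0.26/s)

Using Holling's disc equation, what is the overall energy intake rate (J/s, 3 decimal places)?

1.834 J/s

Energy encountered per unit search time: 0.076×13.7 + 0.26×13.8 = 4.629 J/s.
Handling time per unit search time: 0.076×11.6 + 0.26×2.47 = 1.524.
Rate = 4.629/(1 + 1.524) = 1.834 J/s.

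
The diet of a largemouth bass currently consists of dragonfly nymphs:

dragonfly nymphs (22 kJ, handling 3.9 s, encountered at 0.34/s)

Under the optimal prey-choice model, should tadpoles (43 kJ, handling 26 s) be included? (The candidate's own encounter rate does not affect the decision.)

Current rate: (0.34×22)/(1 + 0.34×3.9) = 3.216 kJ/s.
Profitability of tadpoles: 43/26 = 1.654 kJ/s.
Since 1.654 < R, time spent handling tadpoles is better spent searching.

No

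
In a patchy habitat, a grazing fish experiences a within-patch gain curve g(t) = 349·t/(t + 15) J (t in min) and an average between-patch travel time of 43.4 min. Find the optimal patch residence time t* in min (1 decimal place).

25.5 min

Optimal t* satisfies g'(t*) = g(t*)/(T + t*).
g'(t) = 349·15/(t + 15)². Setting 349·15/(t+15)² = 349t/[(t+15)(43.4+t)] gives 15(43.4+t) = t(t+15), so t² = 15×43.4 = 651.
t* = √651 = 25.51 min.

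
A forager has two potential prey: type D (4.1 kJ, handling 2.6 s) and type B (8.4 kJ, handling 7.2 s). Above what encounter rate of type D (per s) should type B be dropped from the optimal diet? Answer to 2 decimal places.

1.09 per s

At the threshold, the rate on type D alone equals the profitability of type B: λ·4.1/(1 + λ·2.6) = 8.4/7.2 = 1.167.
Rearranging, λ(4.1 − 1.167×2.6) = 1.167, so λ = 1.167/1.067 = 1.094 per s.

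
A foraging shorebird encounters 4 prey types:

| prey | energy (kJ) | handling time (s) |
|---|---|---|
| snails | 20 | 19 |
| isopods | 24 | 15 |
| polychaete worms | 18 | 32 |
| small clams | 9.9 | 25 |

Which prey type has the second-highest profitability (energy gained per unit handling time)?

In descending order of E/h:
isopods: 24/15 = 1.6 kJ/s
snails: 20/19 = 1.05 kJ/s
polychaete worms: 18/32 = 0.562 kJ/s
small clams: 9.9/25 = 0.396 kJ/s

snails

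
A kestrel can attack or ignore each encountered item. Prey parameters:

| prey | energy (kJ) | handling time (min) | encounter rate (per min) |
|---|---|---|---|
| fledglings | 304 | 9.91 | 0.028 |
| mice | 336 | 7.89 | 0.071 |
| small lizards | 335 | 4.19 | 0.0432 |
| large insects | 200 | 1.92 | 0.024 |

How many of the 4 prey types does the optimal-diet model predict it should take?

Profitabilities (E/h, kJ/min): large insects 104, small lizards 80, mice 42.6, fledglings 30.7. Add prey in this order while the next type's profitability exceeds the intake rate on those already taken.
Rate on top 1: 4.589. small lizards: 80 > 4.589 → include.
Rate on top 2: 15.71. mice: 42.6 > 15.71 → include.
Rate on top 3: 24.13. fledglings: 30.7 > 24.13 → include.
Optimal diet: large insects, small lizards, mice, fledglings — 4 of 4 types.

4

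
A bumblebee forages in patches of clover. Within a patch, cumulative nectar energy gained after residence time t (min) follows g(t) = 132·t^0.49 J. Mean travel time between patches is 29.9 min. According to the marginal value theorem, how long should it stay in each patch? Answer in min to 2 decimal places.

By the marginal value theorem, leave when the instantaneous gain rate g'(t) equals the habitat-wide average g(t)/(T + t).
g'(t) = 0.49·132·t^-0.51. Setting 0.49·132·t^-0.51 = 132·t^0.49/(29.9+t) gives 0.49(29.9+t) = t, so 0.51·t = 0.49×29.9.
t* = 0.49×29.9/0.51 = 28.73 min.

28.73 min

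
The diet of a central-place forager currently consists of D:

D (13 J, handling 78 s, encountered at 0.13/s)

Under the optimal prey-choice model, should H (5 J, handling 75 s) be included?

Intake rate on the current diet: R = (0.13×13) / (1 + 0.13×78) = 1.69/11.14 = 0.1517 J/s.
H: E/h = 5/75 = 0.06667 J/s.
Since 0.06667 < R, time spent handling H is better spent searching.

No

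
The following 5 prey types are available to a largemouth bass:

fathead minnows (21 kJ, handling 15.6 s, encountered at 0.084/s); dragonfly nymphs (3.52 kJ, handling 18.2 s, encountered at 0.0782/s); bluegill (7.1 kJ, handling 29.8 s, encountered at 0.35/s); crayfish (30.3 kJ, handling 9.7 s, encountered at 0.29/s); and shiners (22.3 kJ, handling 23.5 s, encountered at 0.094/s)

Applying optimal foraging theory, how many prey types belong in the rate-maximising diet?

1

E/h in descending order: crayfish 3.12, fathead minnows 1.35, shiners 0.949, bluegill 0.238, dragonfly nymphs 0.193 kJ/s. The optimal diet is the largest prefix of this list for which every included type satisfies E_i/h_i > R on the types above it.
Rate on top 1: 2.304. fathead minnows: 1.35 < 2.304 → exclude; stop.
Optimal diet: crayfish — 1 of 5 types.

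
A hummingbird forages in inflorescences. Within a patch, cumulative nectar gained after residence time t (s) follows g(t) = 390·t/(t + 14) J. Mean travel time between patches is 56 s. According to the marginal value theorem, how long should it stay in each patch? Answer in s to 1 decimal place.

28.0 s

Optimal t* satisfies g'(t*) = g(t*)/(T + t*).
g'(t) = 390·14/(t + 14)². Setting 390·14/(t+14)² = 390t/[(t+14)(56+t)] gives 14(56+t) = t(t+14), so t² = 14×56 = 784.
t* = √784 = 28 s.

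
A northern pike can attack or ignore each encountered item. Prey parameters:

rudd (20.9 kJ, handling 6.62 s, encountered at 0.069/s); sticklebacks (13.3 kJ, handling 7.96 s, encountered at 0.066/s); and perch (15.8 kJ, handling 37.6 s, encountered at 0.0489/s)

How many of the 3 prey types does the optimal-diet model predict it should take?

2

Rank by E/h (kJ/s): rudd 3.16, sticklebacks 1.67, perch 0.42. Include each in turn until the next type's E/h falls below the running intake rate.
Rate on top 1: 0.9899. sticklebacks: 1.67 > 0.9899 → include.
Rate on top 2: 1.17. perch: 0.42 < 1.17 → exclude; stop.
Optimal diet: rudd, sticklebacks — 2 of 3 types.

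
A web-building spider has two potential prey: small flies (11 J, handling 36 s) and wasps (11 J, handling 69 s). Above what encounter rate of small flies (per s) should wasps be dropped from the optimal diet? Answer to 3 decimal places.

0.030 per s

Drop wasps once their profitability E₂/h₂ falls below the rate achievable on small flies alone: E₂/h₂ = λE₁/(1 + λh₁).
Solve for λ: λE₁h₂ = E₂(1 + λh₁) → λ(E₁h₂ − E₂h₁) = E₂ → λ = E₂/(E₁h₂ − E₂h₁).
λ = 11/(11×69 − 11×36) = 11/363 = 0.0303 per s.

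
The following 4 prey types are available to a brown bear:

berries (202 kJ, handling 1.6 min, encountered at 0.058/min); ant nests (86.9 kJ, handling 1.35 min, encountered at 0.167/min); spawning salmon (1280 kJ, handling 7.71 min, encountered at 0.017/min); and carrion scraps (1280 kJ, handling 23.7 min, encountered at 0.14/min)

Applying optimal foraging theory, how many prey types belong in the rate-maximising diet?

Profitabilities (E/h, kJ/min): spawning salmon 166, berries 126, ant nests 64.4, carrion scraps 54. Add prey in this order while the next type's profitability exceeds the intake rate on those already taken.
Rate on top 1: 19.24. berries: 126 > 19.24 → include.
Rate on top 2: 27.35. ant nests: 64.4 > 27.35 → include.
Rate on top 3: 33.11. carrion scraps: 54 > 33.11 → include.
Optimal diet: spawning salmon, berries, ant nests, carrion scraps — 4 of 4 types.

4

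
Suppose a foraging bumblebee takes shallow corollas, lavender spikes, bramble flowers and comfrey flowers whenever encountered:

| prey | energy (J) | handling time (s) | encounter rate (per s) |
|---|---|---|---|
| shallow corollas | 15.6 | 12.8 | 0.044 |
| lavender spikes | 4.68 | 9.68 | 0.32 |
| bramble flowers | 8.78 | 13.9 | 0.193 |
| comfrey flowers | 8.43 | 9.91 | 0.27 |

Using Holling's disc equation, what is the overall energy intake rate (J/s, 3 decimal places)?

Energy encountered per unit search time: 0.044×15.6 + 0.32×4.68 + 0.193×8.78 + 0.27×8.43 = 6.155 J/s.
Handling time per unit search time: 0.044×12.8 + 0.32×9.68 + 0.193×13.9 + 0.27×9.91 = 9.019.
Rate = 6.155/(1 + 9.019) = 0.6143 J/s.

0.614 J/s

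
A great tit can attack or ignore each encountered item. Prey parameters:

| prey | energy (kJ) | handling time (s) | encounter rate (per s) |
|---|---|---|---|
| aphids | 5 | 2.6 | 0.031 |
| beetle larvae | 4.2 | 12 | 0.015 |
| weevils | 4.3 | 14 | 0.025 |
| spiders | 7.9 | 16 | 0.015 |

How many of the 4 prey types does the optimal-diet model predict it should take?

4

Rank by E/h (kJ/s): aphids 1.92, spiders 0.494, beetle larvae 0.35, weevils 0.307. Include each in turn until the next type's E/h falls below the running intake rate.
Rate on top 1: 0.1434. spiders: 0.494 > 0.1434 → include.
Rate on top 2: 0.2071. beetle larvae: 0.35 > 0.2071 → include.
Rate on top 3: 0.2242. weevils: 0.307 > 0.2242 → include.
Optimal diet: aphids, spiders, beetle larvae, weevils — 4 of 4 types.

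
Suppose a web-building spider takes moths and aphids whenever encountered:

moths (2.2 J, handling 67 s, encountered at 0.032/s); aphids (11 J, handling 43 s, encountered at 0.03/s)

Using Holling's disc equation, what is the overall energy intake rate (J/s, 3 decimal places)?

0.090 J/s

R = Σλ_iE_i / (1 + Σλ_ih_i)
Numerator: 0.032×2.2 + 0.03×11 = 0.4004
Denominator: 1 + 0.032×67 + 0.03×43 = 4.434
R = 0.4004/4.434 = 0.0903 J/s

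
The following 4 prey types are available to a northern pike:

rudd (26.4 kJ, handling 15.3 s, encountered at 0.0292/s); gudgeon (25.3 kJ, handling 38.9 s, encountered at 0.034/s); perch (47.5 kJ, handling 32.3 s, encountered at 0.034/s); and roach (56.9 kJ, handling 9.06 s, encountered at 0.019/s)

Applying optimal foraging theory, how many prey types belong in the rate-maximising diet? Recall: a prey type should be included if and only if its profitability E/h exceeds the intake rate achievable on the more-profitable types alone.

Rank by E/h (kJ/s): roach 6.28, rudd 1.73, perch 1.47, gudgeon 0.65. Include each in turn until the next type's E/h falls below the running intake rate.
Rate on top 1: 0.9223. rudd: 1.73 > 0.9223 → include.
Rate on top 2: 1.144. perch: 1.47 > 1.144 → include.
Rate on top 3: 1.276. gudgeon: 0.65 < 1.276 → exclude; stop.
Optimal diet: roach, rudd, perch — 3 of 4 types.

3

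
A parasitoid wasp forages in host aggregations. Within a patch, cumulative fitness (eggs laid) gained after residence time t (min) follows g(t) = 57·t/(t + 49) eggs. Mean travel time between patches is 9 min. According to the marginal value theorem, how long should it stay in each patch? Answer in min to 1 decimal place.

21.0 min

By the marginal value theorem, leave when the instantaneous gain rate g'(t) equals the habitat-wide average g(t)/(T + t).
g'(t) = 57·49/(t + 49)². Setting 57·49/(t+49)² = 57t/[(t+49)(9+t)] gives 49(9+t) = t(t+49), so t² = 49×9 = 441.
t* = √441 = 21 min.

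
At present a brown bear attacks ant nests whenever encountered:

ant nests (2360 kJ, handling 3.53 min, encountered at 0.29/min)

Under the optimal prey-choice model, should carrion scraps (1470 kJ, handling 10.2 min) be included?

No

Current rate: (0.29×2360)/(1 + 0.29×3.53) = 338.2 kJ/min.
Profitability of carrion scraps: 1470/10.2 = 144.1 kJ/min.
Since 144.1 < R, time spent handling carrion scraps is better spent searching.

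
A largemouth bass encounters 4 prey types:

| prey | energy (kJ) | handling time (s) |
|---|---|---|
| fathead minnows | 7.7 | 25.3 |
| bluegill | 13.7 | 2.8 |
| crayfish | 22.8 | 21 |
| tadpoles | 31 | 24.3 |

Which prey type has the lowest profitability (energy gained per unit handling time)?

In descending order of E/h:
bluegill: 13.7/2.8 = 4.89 kJ/s
tadpoles: 31/24.3 = 1.28 kJ/s
crayfish: 22.8/21 = 1.09 kJ/s
fathead minnows: 7.7/25.3 = 0.304 kJ/s

fathead minnows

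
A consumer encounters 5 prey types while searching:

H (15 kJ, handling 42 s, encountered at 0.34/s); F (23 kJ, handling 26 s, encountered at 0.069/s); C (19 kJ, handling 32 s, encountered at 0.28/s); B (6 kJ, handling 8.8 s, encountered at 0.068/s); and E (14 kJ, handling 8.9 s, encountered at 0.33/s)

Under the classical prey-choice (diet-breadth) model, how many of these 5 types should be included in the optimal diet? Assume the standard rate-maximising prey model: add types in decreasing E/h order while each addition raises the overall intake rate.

E/h in descending order: E 1.57, F 0.885, B 0.682, C 0.594, H 0.357 kJ/s. The optimal diet is the largest prefix of this list for which every included type satisfies E_i/h_i > R on the types above it.
Rate on top 1: 1.173. F: 0.885 < 1.173 → exclude; stop.
Optimal diet: E — 1 of 5 types.

1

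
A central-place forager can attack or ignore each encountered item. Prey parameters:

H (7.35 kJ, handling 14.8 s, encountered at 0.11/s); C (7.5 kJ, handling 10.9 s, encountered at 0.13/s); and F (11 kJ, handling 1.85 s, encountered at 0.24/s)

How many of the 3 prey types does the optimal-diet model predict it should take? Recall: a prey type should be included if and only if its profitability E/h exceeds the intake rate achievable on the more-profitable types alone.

1

Rank by E/h (kJ/s): F 5.95, C 0.688, H 0.497. Include each in turn until the next type's E/h falls below the running intake rate.
Rate on top 1: 1.828. C: 0.688 < 1.828 → exclude; stop.
Optimal diet: F — 1 of 3 types.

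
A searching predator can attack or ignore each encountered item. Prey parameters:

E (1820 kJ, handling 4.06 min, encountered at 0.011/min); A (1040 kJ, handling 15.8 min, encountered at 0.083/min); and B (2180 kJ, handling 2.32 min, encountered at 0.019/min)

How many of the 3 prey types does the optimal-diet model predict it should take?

3

E/h in descending order: B 940, E 448, A 65.8 kJ/min. The optimal diet is the largest prefix of this list for which every included type satisfies E_i/h_i > R on the types above it.
Rate on top 1: 39.67. E: 448 > 39.67 → include.
Rate on top 2: 56.43. A: 65.8 > 56.43 → include.
Optimal diet: B, E, A — 3 of 3 types.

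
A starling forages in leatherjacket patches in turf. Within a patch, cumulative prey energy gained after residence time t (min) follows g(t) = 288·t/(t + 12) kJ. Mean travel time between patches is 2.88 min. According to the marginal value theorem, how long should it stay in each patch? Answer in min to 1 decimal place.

5.9 min

By the marginal value theorem, leave when the instantaneous gain rate g'(t) equals the habitat-wide average g(t)/(T + t).
g'(t) = 288·12/(t + 12)². Setting 288·12/(t+12)² = 288t/[(t+12)(2.88+t)] gives 12(2.88+t) = t(t+12), so t² = 12×2.88 = 34.56.
t* = √34.56 = 5.879 min.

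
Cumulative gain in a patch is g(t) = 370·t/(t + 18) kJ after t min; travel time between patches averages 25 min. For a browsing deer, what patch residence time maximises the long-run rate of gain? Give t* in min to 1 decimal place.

21.2 min

By the marginal value theorem, leave when the instantaneous gain rate g'(t) equals the habitat-wide average g(t)/(T + t).
g'(t) = 370·18/(t + 18)². Setting 370·18/(t+18)² = 370t/[(t+18)(25+t)] gives 18(25+t) = t(t+18), so t² = 18×25 = 450.
t* = √450 = 21.21 min.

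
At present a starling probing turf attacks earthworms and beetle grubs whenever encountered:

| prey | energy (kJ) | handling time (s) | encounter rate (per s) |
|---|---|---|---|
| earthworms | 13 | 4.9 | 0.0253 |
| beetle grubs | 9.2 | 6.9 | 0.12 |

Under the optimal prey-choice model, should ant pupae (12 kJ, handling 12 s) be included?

On earthworms and beetle grubs alone, R = ΣλE/(1+Σλh) = 1.433/1.952 = 0.7341 kJ/s.
ant pupae: E/h = 12/12 = 1 kJ/s.
1 > 0.7341, so adding ant pupae raises the average — include it.

Yes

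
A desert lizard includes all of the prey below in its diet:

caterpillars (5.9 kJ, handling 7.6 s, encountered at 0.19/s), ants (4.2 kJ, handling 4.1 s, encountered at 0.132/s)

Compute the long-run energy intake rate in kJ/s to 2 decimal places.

R = (0.19×5.9 + 0.132×4.2) / (1 + 0.19×7.6 + 0.132×4.1) = 1.675/2.985 = 0.5612 kJ/s.

0.56 kJ/s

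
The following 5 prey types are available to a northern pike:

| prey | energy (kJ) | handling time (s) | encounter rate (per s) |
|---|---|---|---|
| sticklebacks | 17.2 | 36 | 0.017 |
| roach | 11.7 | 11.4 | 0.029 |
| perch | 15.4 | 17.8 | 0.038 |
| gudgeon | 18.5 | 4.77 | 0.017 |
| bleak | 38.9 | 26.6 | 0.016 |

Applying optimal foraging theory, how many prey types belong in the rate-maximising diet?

4

Profitabilities (E/h, kJ/s): gudgeon 3.88, bleak 1.46, roach 1.03, perch 0.865, sticklebacks 0.478. Add prey in this order while the next type's profitability exceeds the intake rate on those already taken.
Rate on top 1: 0.2909. bleak: 1.46 > 0.2909 → include.
Rate on top 2: 0.6218. roach: 1.03 > 0.6218 → include.
Rate on top 3: 0.6946. perch: 0.865 > 0.6946 → include.
Rate on top 4: 0.7405. sticklebacks: 0.478 < 0.7405 → exclude; stop.
Optimal diet: gudgeon, bleak, roach, perch — 4 of 5 types.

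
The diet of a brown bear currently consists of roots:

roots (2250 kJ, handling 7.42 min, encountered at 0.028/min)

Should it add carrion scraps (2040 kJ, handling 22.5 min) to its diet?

Yes

Current rate: (0.028×2250)/(1 + 0.028×7.42) = 52.16 kJ/min.
carrion scraps: E/h = 2040/22.5 = 90.67 kJ/min.
90.67 > 52.16, so adding carrion scraps raises the average — include it.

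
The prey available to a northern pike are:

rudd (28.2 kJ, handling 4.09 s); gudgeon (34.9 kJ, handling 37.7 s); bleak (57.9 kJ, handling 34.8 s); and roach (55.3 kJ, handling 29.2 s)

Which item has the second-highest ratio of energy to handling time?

roach

Profitability E/h (kJ/s): rudd = 28.2/4.09 = 6.89, gudgeon = 34.9/37.7 = 0.926, bleak = 57.9/34.8 = 1.66, roach = 55.3/29.2 = 1.89.
Ranked: rudd > roach > bleak > gudgeon.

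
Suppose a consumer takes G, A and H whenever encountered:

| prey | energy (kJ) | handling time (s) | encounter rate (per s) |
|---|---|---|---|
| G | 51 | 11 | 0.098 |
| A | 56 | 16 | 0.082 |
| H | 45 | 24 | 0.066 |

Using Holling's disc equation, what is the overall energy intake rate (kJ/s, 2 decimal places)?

2.53 kJ/s

R = (0.098×51 + 0.082×56 + 0.066×45) / (1 + 0.098×11 + 0.082×16 + 0.066×24) = 12.56/4.974 = 2.525 kJ/s.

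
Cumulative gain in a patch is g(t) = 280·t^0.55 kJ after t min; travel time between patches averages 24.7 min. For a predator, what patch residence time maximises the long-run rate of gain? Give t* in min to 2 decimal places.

By the marginal value theorem, leave when the instantaneous gain rate g'(t) equals the habitat-wide average g(t)/(T + t).
g'(t) = 0.55·280·t^-0.45. Setting 0.55·280·t^-0.45 = 280·t^0.55/(24.7+t) gives 0.55(24.7+t) = t, so 0.45·t = 0.55×24.7.
t* = 0.55×24.7/0.45 = 30.19 min.

30.19 min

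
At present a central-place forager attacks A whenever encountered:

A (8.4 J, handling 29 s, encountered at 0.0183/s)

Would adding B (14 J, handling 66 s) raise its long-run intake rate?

Intake rate on the current diet: R = (0.0183×8.4) / (1 + 0.0183×29) = 0.1537/1.531 = 0.1004 J/s.
Profitability of B: 14/66 = 0.2121 J/s.
0.2121 > 0.1004, so adding B raises the average — include it.

Yes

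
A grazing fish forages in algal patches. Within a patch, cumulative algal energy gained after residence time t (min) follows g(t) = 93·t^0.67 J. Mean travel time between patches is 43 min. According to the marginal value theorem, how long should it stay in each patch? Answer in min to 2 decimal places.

87.30 min

Optimal t* satisfies g'(t*) = g(t*)/(T + t*).
g'(t) = 0.67·93·t^-0.33. Setting 0.67·93·t^-0.33 = 93·t^0.67/(43+t) gives 0.67(43+t) = t, so 0.33·t = 0.67×43.
t* = 0.67×43/0.33 = 87.3 min.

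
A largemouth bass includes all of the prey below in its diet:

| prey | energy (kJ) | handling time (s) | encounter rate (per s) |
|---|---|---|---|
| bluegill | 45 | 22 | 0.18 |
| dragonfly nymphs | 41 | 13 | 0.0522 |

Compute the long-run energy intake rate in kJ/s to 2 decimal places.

R = (0.18×45 + 0.0522×41) / (1 + 0.18×22 + 0.0522×13) = 10.24/5.639 = 1.816 kJ/s.

1.82 kJ/s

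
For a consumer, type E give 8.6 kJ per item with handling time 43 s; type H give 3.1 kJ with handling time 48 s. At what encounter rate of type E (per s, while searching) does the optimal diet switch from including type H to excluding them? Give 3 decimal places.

Drop type H once their profitability E₂/h₂ falls below the rate achievable on type E alone: E₂/h₂ = λE₁/(1 + λh₁).
Solve for λ: λE₁h₂ = E₂(1 + λh₁) → λ(E₁h₂ − E₂h₁) = E₂ → λ = E₂/(E₁h₂ − E₂h₁).
λ = 3.1/(8.6×48 − 3.1×43) = 3.1/279.5 = 0.01109 per s.

0.011 per s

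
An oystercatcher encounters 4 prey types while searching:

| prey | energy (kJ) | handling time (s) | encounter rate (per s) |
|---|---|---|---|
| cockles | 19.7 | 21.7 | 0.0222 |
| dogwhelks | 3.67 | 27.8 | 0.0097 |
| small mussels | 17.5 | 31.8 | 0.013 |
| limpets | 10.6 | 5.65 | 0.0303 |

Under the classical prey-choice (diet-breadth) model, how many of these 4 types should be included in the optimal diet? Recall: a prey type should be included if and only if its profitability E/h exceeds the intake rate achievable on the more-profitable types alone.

3

Profitabilities (E/h, kJ/s): limpets 1.88, cockles 0.908, small mussels 0.55, dogwhelks 0.132. Add prey in this order while the next type's profitability exceeds the intake rate on those already taken.
Rate on top 1: 0.2742. cockles: 0.908 > 0.2742 → include.
Rate on top 2: 0.4589. small mussels: 0.55 > 0.4589 → include.
Rate on top 3: 0.4772. dogwhelks: 0.132 < 0.4772 → exclude; stop.
Optimal diet: limpets, cockles, small mussels — 3 of 4 types.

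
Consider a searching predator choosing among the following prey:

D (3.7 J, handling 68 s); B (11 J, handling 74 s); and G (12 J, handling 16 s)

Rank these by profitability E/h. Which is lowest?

Profitability E/h (J/s): D = 3.7/68 = 0.0544, B = 11/74 = 0.149, G = 12/16 = 0.75.
Ranked: G > B > D.

D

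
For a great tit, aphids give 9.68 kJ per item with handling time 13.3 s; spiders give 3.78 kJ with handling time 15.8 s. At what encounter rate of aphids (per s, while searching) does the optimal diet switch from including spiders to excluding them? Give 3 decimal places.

0.037 per s

At the threshold, the rate on aphids alone equals the profitability of spiders: λ·9.68/(1 + λ·13.3) = 3.78/15.8 = 0.2392.
Rearranging, λ(9.68 − 0.2392×13.3) = 0.2392, so λ = 0.2392/6.498 = 0.03682 per s.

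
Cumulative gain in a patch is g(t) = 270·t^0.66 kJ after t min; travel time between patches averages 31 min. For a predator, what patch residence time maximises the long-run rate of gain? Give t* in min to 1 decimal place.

By the marginal value theorem, leave when the instantaneous gain rate g'(t) equals the habitat-wide average g(t)/(T + t).
g'(t) = 0.66·270·t^-0.34. Setting 0.66·270·t^-0.34 = 270·t^0.66/(31+t) gives 0.66(31+t) = t, so 0.34·t = 0.66×31.
t* = 0.66×31/0.34 = 60.18 min.

60.2 min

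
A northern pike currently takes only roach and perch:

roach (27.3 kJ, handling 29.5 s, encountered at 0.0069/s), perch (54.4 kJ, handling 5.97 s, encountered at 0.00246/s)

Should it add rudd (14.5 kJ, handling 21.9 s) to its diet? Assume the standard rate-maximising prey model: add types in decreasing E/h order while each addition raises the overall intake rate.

Intake rate on the current diet: R = (0.0069×27.3 + 0.00246×54.4) / (1 + 0.0069×29.5 + 0.00246×5.97) = 0.3222/1.218 = 0.2645 kJ/s.
Profitability of rudd: 14.5/21.9 = 0.6621 kJ/s.
0.6621 > 0.2645, so adding rudd raises the average — include it.

Yes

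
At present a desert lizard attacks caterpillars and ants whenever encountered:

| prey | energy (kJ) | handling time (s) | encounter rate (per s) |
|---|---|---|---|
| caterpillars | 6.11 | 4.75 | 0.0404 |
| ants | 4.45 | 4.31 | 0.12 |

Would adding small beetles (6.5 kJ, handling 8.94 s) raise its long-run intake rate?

Yes

Intake rate on the current diet: R = (0.0404×6.11 + 0.12×4.45) / (1 + 0.0404×4.75 + 0.12×4.31) = 0.7808/1.709 = 0.4569 kJ/s.
Profitability of small beetles: 6.5/8.94 = 0.7271 kJ/s.
0.7271 > 0.4569, so adding small beetles raises the average — include it.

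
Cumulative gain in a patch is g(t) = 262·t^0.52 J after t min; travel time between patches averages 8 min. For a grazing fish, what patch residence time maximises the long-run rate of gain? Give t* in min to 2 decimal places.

8.67 min

Maximise g(t)/(T+t): set derivative to zero → g'(t)(T+t) = g(t).
g'(t) = 0.52·262·t^-0.48. Setting 0.52·262·t^-0.48 = 262·t^0.52/(8+t) gives 0.52(8+t) = t, so 0.48·t = 0.52×8.
t* = 0.52×8/0.48 = 8.667 min.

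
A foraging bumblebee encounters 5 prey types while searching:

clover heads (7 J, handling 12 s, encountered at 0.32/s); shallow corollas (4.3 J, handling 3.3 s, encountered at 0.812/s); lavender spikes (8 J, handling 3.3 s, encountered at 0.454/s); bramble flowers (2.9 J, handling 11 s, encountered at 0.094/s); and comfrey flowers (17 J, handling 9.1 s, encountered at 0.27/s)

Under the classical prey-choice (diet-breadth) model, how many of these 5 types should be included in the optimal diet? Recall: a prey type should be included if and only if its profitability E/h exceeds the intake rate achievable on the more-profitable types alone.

E/h in descending order: lavender spikes 2.42, comfrey flowers 1.87, shallow corollas 1.3, clover heads 0.583, bramble flowers 0.264 J/s. The optimal diet is the largest prefix of this list for which every included type satisfies E_i/h_i > R on the types above it.
Rate on top 1: 1.454. comfrey flowers: 1.87 > 1.454 → include.
Rate on top 2: 1.659. shallow corollas: 1.3 < 1.659 → exclude; stop.
Optimal diet: lavender spikes, comfrey flowers — 2 of 5 types.

2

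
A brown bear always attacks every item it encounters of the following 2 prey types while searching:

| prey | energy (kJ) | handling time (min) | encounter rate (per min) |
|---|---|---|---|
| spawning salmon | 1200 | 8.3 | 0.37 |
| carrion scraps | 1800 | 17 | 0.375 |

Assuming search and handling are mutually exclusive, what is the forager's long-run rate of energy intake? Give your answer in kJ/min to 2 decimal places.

R = (0.37×1200 + 0.375×1800) / (1 + 0.37×8.3 + 0.375×17) = 1119/10.45 = 107.1 kJ/min.

107.12 kJ/min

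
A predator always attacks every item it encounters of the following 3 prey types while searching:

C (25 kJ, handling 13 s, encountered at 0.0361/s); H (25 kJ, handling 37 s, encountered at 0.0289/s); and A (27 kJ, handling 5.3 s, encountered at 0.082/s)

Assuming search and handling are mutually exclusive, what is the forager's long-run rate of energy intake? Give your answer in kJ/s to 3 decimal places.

R = Σλ_iE_i / (1 + Σλ_ih_i)
Numerator: 0.0361×25 + 0.0289×25 + 0.082×27 = 3.839
Denominator: 1 + 0.0361×13 + 0.0289×37 + 0.082×5.3 = 2.973
R = 3.839/2.973 = 1.291 kJ/s

1.291 kJ/s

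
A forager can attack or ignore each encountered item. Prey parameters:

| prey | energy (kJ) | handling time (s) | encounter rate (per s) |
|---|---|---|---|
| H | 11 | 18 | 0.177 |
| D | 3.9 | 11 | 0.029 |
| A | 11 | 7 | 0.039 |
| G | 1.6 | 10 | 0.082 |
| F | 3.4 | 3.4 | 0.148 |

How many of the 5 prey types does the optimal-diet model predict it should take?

E/h in descending order: A 1.57, F 1, H 0.611, D 0.355, G 0.16 kJ/s. The optimal diet is the largest prefix of this list for which every included type satisfies E_i/h_i > R on the types above it.
Rate on top 1: 0.337. F: 1 > 0.337 → include.
Rate on top 2: 0.5248. H: 0.611 > 0.5248 → include.
Rate on top 3: 0.5802. D: 0.355 < 0.5802 → exclude; stop.
Optimal diet: A, F, H — 3 of 5 types.

3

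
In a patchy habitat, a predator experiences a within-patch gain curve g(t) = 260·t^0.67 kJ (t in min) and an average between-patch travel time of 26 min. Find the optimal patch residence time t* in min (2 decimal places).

Optimal t* satisfies g'(t*) = g(t*)/(T + t*).
g'(t) = 0.67·260·t^-0.33. Setting 0.67·260·t^-0.33 = 260·t^0.67/(26+t) gives 0.67(26+t) = t, so 0.33·t = 0.67×26.
t* = 0.67×26/0.33 = 52.79 min.

52.79 min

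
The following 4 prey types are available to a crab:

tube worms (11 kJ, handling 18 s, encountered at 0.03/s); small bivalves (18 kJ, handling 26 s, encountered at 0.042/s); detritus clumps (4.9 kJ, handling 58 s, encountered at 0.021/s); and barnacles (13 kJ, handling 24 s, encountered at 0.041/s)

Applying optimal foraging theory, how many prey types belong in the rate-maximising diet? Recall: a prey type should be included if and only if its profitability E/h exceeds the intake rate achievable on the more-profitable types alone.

E/h in descending order: small bivalves 0.692, tube worms 0.611, barnacles 0.542, detritus clumps 0.0845 kJ/s. The optimal diet is the largest prefix of this list for which every included type satisfies E_i/h_i > R on the types above it.
Rate on top 1: 0.3614. tube worms: 0.611 > 0.3614 → include.
Rate on top 2: 0.4126. barnacles: 0.542 > 0.4126 → include.
Rate on top 3: 0.4477. detritus clumps: 0.0845 < 0.4477 → exclude; stop.
Optimal diet: small bivalves, tube worms, barnacles — 3 of 4 types.

3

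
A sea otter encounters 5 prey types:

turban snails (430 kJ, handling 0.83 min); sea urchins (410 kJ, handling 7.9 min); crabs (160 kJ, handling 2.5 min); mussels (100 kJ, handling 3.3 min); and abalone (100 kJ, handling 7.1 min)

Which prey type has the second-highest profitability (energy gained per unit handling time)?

Profitability E/h (kJ/min): turban snails = 430/0.83 = 518, sea urchins = 410/7.9 = 51.9, crabs = 160/2.5 = 64, mussels = 100/3.3 = 30.3, abalone = 100/7.1 = 14.1.
Ranked: turban snails > crabs > sea urchins > mussels > abalone.

crabs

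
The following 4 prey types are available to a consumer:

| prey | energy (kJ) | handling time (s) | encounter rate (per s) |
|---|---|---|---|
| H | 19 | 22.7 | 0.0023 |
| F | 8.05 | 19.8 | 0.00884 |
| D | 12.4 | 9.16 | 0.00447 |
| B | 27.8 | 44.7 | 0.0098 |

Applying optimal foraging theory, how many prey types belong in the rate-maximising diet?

4

E/h in descending order: D 1.35, H 0.837, B 0.622, F 0.407 kJ/s. The optimal diet is the largest prefix of this list for which every included type satisfies E_i/h_i > R on the types above it.
Rate on top 1: 0.05325. H: 0.837 > 0.05325 → include.
Rate on top 2: 0.09068. B: 0.622 > 0.09068 → include.
Rate on top 3: 0.2427. F: 0.407 > 0.2427 → include.
Optimal diet: D, H, B, F — 4 of 4 types.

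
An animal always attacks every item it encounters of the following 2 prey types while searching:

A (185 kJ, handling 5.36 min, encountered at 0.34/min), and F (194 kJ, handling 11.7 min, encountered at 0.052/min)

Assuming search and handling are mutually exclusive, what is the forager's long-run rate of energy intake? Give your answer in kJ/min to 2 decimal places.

R = Σλ_iE_i / (1 + Σλ_ih_i)
Numerator: 0.34×185 + 0.052×194 = 72.99
Denominator: 1 + 0.34×5.36 + 0.052×11.7 = 3.431
R = 72.99/3.431 = 21.27 kJ/min

21.27 kJ/min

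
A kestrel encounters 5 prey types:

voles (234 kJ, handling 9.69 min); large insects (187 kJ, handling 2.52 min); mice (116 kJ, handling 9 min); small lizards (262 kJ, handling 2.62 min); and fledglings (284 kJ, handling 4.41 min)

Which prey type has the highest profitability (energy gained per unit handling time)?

In descending order of E/h:
small lizards: 262/2.62 = 100 kJ/min
large insects: 187/2.52 = 74.2 kJ/min
fledglings: 284/4.41 = 64.4 kJ/min
voles: 234/9.69 = 24.1 kJ/min
mice: 116/9 = 12.9 kJ/min

small lizards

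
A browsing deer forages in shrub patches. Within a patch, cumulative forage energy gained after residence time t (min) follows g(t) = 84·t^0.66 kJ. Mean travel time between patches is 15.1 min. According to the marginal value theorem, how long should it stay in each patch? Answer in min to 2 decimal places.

Optimal t* satisfies g'(t*) = g(t*)/(T + t*).
g'(t) = 0.66·84·t^-0.34. Setting 0.66·84·t^-0.34 = 84·t^0.66/(15.1+t) gives 0.66(15.1+t) = t, so 0.34·t = 0.66×15.1.
t* = 0.66×15.1/0.34 = 29.31 min.

29.31 min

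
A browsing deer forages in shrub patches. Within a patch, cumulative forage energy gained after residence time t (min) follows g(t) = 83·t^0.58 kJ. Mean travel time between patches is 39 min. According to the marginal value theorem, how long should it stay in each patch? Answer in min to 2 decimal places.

By the marginal value theorem, leave when the instantaneous gain rate g'(t) equals the habitat-wide average g(t)/(T + t).
g'(t) = 0.58·83·t^-0.42. Setting 0.58·83·t^-0.42 = 83·t^0.58/(39+t) gives 0.58(39+t) = t, so 0.42·t = 0.58×39.
t* = 0.58×39/0.42 = 53.86 min.

53.86 min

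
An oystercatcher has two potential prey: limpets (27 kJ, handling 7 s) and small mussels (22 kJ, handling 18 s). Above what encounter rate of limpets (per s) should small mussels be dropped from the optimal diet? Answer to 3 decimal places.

0.066 per s

The zero-one rule: include small mussels iff E₂/h₂ > λE₁/(1+λh₁). Equality gives the switch point.
λE₁h₂ = E₂ + λE₂h₁ ⇒ λ = E₂/(E₁h₂ − E₂h₁) = 22/(486 − 154) = 0.06627 per s.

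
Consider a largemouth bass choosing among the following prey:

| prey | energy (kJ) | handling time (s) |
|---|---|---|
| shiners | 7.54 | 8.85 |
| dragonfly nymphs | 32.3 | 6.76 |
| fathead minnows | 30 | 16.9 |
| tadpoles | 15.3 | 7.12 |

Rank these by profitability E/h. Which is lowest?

Profitability E/h (kJ/s): shiners = 7.54/8.85 = 0.852, dragonfly nymphs = 32.3/6.76 = 4.78, fathead minnows = 30/16.9 = 1.78, tadpoles = 15.3/7.12 = 2.15.
Ranked: dragonfly nymphs > tadpoles > fathead minnows > shiners.

shiners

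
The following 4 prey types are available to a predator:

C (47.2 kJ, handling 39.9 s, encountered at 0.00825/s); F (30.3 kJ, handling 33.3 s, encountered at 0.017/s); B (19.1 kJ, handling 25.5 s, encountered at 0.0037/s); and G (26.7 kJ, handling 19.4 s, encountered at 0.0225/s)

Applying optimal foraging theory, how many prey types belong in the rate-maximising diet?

4

Profitabilities (E/h, kJ/s): G 1.38, C 1.18, F 0.91, B 0.749. Add prey in this order while the next type's profitability exceeds the intake rate on those already taken.
Rate on top 1: 0.4182. C: 1.18 > 0.4182 → include.
Rate on top 2: 0.5608. F: 0.91 > 0.5608 → include.
Rate on top 3: 0.6455. B: 0.749 > 0.6455 → include.
Optimal diet: G, C, F, B — 4 of 4 types.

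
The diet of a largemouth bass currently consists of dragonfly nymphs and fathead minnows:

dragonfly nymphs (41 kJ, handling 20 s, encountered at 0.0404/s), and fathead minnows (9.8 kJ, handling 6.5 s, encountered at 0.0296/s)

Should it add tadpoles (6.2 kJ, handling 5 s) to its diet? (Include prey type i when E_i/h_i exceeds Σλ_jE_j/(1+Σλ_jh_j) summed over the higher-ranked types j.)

On dragonfly nymphs and fathead minnows alone, R = ΣλE/(1+Σλh) = 1.946/2 = 0.973 kJ/s.
tadpoles: E/h = 6.2/5 = 1.24 kJ/s.
1.24 > 0.973, so adding tadpoles raises the average — include it.

Yes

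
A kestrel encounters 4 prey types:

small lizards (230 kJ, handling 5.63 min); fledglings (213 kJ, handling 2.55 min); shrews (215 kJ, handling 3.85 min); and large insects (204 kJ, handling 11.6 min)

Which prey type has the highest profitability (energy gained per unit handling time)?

fledglings

In descending order of E/h:
fledglings: 213/2.55 = 83.5 kJ/min
shrews: 215/3.85 = 55.8 kJ/min
small lizards: 230/5.63 = 40.9 kJ/min
large insects: 204/11.6 = 17.6 kJ/min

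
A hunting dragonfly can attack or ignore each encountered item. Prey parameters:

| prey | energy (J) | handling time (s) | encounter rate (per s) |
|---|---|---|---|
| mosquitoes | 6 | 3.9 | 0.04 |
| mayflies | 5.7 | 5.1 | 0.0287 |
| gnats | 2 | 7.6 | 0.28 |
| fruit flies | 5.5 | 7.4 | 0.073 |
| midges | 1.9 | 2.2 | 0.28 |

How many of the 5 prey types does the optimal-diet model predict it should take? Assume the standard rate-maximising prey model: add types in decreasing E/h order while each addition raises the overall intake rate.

E/h in descending order: mosquitoes 1.54, mayflies 1.12, midges 0.864, fruit flies 0.743, gnats 0.263 J/s. The optimal diet is the largest prefix of this list for which every included type satisfies E_i/h_i > R on the types above it.
Rate on top 1: 0.2076. mayflies: 1.12 > 0.2076 → include.
Rate on top 2: 0.3099. midges: 0.864 > 0.3099 → include.
Rate on top 3: 0.4877. fruit flies: 0.743 > 0.4877 → include.
Rate on top 4: 0.5438. gnats: 0.263 < 0.5438 → exclude; stop.
Optimal diet: mosquitoes, mayflies, midges, fruit flies — 4 of 5 types.

4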